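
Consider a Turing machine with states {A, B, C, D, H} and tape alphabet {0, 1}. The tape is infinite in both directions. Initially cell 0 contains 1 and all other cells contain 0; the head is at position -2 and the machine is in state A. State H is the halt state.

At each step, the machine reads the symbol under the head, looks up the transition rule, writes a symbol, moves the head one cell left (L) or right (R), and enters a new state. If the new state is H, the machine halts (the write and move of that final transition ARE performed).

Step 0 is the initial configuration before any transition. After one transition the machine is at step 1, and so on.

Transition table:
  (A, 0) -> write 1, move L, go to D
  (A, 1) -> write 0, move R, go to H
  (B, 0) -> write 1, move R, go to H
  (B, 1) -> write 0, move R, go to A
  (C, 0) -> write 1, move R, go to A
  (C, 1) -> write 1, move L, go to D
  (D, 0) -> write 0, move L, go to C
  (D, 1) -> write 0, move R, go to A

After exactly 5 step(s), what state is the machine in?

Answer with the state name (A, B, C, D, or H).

Answer: A

Derivation:
Step 1: in state A at pos -2, read 0 -> (A,0)->write 1,move L,goto D. Now: state=D, head=-3, tape[-4..1]=001010 (head:  ^)
Step 2: in state D at pos -3, read 0 -> (D,0)->write 0,move L,goto C. Now: state=C, head=-4, tape[-5..1]=0001010 (head:  ^)
Step 3: in state C at pos -4, read 0 -> (C,0)->write 1,move R,goto A. Now: state=A, head=-3, tape[-5..1]=0101010 (head:   ^)
Step 4: in state A at pos -3, read 0 -> (A,0)->write 1,move L,goto D. Now: state=D, head=-4, tape[-5..1]=0111010 (head:  ^)
Step 5: in state D at pos -4, read 1 -> (D,1)->write 0,move R,goto A. Now: state=A, head=-3, tape[-5..1]=0011010 (head:   ^)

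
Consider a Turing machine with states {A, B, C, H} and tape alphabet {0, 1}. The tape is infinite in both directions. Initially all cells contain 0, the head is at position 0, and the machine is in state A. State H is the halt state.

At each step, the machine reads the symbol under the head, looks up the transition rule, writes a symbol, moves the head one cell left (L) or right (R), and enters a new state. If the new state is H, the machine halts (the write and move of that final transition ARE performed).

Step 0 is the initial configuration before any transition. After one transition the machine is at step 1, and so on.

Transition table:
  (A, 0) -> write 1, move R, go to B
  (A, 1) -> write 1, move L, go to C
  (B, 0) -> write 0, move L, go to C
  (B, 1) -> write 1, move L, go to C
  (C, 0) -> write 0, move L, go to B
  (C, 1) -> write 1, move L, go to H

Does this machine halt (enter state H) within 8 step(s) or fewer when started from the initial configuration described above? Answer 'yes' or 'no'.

Answer: yes

Derivation:
Step 1: in state A at pos 0, read 0 -> (A,0)->write 1,move R,goto B. Now: state=B, head=1, tape[-1..2]=0100 (head:   ^)
Step 2: in state B at pos 1, read 0 -> (B,0)->write 0,move L,goto C. Now: state=C, head=0, tape[-1..2]=0100 (head:  ^)
Step 3: in state C at pos 0, read 1 -> (C,1)->write 1,move L,goto H. Now: state=H, head=-1, tape[-2..2]=00100 (head:  ^)
State H reached at step 3; 3 <= 8 -> yes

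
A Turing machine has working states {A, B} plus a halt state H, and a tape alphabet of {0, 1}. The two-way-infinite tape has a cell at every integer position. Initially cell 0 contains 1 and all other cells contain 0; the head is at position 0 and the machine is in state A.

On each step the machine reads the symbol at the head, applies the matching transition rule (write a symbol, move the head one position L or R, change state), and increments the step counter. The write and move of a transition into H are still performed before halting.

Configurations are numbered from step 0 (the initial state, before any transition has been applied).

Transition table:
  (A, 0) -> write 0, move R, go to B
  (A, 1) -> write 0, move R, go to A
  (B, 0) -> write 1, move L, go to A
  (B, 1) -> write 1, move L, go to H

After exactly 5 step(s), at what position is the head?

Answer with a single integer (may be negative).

Answer: 1

Derivation:
Step 1: in state A at pos 0, read 1 -> (A,1)->write 0,move R,goto A. Now: state=A, head=1, tape[-1..2]=0000 (head:   ^)
Step 2: in state A at pos 1, read 0 -> (A,0)->write 0,move R,goto B. Now: state=B, head=2, tape[-1..3]=00000 (head:    ^)
Step 3: in state B at pos 2, read 0 -> (B,0)->write 1,move L,goto A. Now: state=A, head=1, tape[-1..3]=00010 (head:   ^)
Step 4: in state A at pos 1, read 0 -> (A,0)->write 0,move R,goto B. Now: state=B, head=2, tape[-1..3]=00010 (head:    ^)
Step 5: in state B at pos 2, read 1 -> (B,1)->write 1,move L,goto H. Now: state=H, head=1, tape[-1..3]=00010 (head:   ^)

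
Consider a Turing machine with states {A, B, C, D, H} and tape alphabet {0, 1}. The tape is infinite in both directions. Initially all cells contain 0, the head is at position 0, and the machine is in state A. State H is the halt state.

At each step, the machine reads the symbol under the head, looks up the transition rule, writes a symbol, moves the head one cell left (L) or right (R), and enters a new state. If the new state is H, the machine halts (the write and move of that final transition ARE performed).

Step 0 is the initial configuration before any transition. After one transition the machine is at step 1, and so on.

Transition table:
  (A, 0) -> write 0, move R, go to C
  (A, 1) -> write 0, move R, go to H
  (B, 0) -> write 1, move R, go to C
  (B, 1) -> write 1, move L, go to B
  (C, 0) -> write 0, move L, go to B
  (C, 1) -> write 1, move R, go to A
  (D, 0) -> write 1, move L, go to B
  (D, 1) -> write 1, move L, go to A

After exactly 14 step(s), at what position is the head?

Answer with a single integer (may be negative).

Answer: -2

Derivation:
Step 1: in state A at pos 0, read 0 -> (A,0)->write 0,move R,goto C. Now: state=C, head=1, tape[-1..2]=0000 (head:   ^)
Step 2: in state C at pos 1, read 0 -> (C,0)->write 0,move L,goto B. Now: state=B, head=0, tape[-1..2]=0000 (head:  ^)
Step 3: in state B at pos 0, read 0 -> (B,0)->write 1,move R,goto C. Now: state=C, head=1, tape[-1..2]=0100 (head:   ^)
Step 4: in state C at pos 1, read 0 -> (C,0)->write 0,move L,goto B. Now: state=B, head=0, tape[-1..2]=0100 (head:  ^)
Step 5: in state B at pos 0, read 1 -> (B,1)->write 1,move L,goto B. Now: state=B, head=-1, tape[-2..2]=00100 (head:  ^)
Step 6: in state B at pos -1, read 0 -> (B,0)->write 1,move R,goto C. Now: state=C, head=0, tape[-2..2]=01100 (head:   ^)
Step 7: in state C at pos 0, read 1 -> (C,1)->write 1,move R,goto A. Now: state=A, head=1, tape[-2..2]=01100 (head:    ^)
Step 8: in state A at pos 1, read 0 -> (A,0)->write 0,move R,goto C. Now: state=C, head=2, tape[-2..3]=011000 (head:     ^)
Step 9: in state C at pos 2, read 0 -> (C,0)->write 0,move L,goto B. Now: state=B, head=1, tape[-2..3]=011000 (head:    ^)
Step 10: in state B at pos 1, read 0 -> (B,0)->write 1,move R,goto C. Now: state=C, head=2, tape[-2..3]=011100 (head:     ^)
Step 11: in state C at pos 2, read 0 -> (C,0)->write 0,move L,goto B. Now: state=B, head=1, tape[-2..3]=011100 (head:    ^)
Step 12: in state B at pos 1, read 1 -> (B,1)->write 1,move L,goto B. Now: state=B, head=0, tape[-2..3]=011100 (head:   ^)
Step 13: in state B at pos 0, read 1 -> (B,1)->write 1,move L,goto B. Now: state=B, head=-1, tape[-2..3]=011100 (head:  ^)
Step 14: in state B at pos -1, read 1 -> (B,1)->write 1,move L,goto B. Now: state=B, head=-2, tape[-3..3]=0011100 (head:  ^)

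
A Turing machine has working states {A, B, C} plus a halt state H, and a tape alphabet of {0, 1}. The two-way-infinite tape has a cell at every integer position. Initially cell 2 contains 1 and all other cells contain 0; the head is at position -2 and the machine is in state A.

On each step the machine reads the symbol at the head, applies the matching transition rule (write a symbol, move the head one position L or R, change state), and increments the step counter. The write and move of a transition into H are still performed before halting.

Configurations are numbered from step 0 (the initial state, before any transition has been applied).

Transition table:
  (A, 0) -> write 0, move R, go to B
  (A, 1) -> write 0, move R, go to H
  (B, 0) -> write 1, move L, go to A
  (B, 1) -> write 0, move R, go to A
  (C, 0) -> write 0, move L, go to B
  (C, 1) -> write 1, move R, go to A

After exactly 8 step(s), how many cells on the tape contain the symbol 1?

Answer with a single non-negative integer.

Step 1: in state A at pos -2, read 0 -> (A,0)->write 0,move R,goto B. Now: state=B, head=-1, tape[-3..3]=0000010 (head:   ^)
Step 2: in state B at pos -1, read 0 -> (B,0)->write 1,move L,goto A. Now: state=A, head=-2, tape[-3..3]=0010010 (head:  ^)
Step 3: in state A at pos -2, read 0 -> (A,0)->write 0,move R,goto B. Now: state=B, head=-1, tape[-3..3]=0010010 (head:   ^)
Step 4: in state B at pos -1, read 1 -> (B,1)->write 0,move R,goto A. Now: state=A, head=0, tape[-3..3]=0000010 (head:    ^)
Step 5: in state A at pos 0, read 0 -> (A,0)->write 0,move R,goto B. Now: state=B, head=1, tape[-3..3]=0000010 (head:     ^)
Step 6: in state B at pos 1, read 0 -> (B,0)->write 1,move L,goto A. Now: state=A, head=0, tape[-3..3]=0000110 (head:    ^)
Step 7: in state A at pos 0, read 0 -> (A,0)->write 0,move R,goto B. Now: state=B, head=1, tape[-3..3]=0000110 (head:     ^)
Step 8: in state B at pos 1, read 1 -> (B,1)->write 0,move R,goto A. Now: state=A, head=2, tape[-3..3]=0000010 (head:      ^)
Cells containing 1 after step 8: {2} -> 1 cell(s)

Answer: 1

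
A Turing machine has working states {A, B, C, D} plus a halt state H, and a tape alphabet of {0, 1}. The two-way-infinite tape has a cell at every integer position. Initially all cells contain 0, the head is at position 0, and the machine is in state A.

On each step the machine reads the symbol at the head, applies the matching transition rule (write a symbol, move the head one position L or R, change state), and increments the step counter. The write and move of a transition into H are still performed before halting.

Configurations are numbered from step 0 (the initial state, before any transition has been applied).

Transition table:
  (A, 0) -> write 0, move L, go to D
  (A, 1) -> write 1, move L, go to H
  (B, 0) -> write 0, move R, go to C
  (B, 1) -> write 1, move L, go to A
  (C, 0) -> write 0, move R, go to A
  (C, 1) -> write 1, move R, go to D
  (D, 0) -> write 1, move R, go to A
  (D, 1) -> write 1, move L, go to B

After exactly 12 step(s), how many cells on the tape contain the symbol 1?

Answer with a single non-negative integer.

Step 1: in state A at pos 0, read 0 -> (A,0)->write 0,move L,goto D. Now: state=D, head=-1, tape[-2..1]=0000 (head:  ^)
Step 2: in state D at pos -1, read 0 -> (D,0)->write 1,move R,goto A. Now: state=A, head=0, tape[-2..1]=0100 (head:   ^)
Step 3: in state A at pos 0, read 0 -> (A,0)->write 0,move L,goto D. Now: state=D, head=-1, tape[-2..1]=0100 (head:  ^)
Step 4: in state D at pos -1, read 1 -> (D,1)->write 1,move L,goto B. Now: state=B, head=-2, tape[-3..1]=00100 (head:  ^)
Step 5: in state B at pos -2, read 0 -> (B,0)->write 0,move R,goto C. Now: state=C, head=-1, tape[-3..1]=00100 (head:   ^)
Step 6: in state C at pos -1, read 1 -> (C,1)->write 1,move R,goto D. Now: state=D, head=0, tape[-3..1]=00100 (head:    ^)
Step 7: in state D at pos 0, read 0 -> (D,0)->write 1,move R,goto A. Now: state=A, head=1, tape[-3..2]=001100 (head:     ^)
Step 8: in state A at pos 1, read 0 -> (A,0)->write 0,move L,goto D. Now: state=D, head=0, tape[-3..2]=001100 (head:    ^)
Step 9: in state D at pos 0, read 1 -> (D,1)->write 1,move L,goto B. Now: state=B, head=-1, tape[-3..2]=001100 (head:   ^)
Step 10: in state B at pos -1, read 1 -> (B,1)->write 1,move L,goto A. Now: state=A, head=-2, tape[-3..2]=001100 (head:  ^)
Step 11: in state A at pos -2, read 0 -> (A,0)->write 0,move L,goto D. Now: state=D, head=-3, tape[-4..2]=0001100 (head:  ^)
Step 12: in state D at pos -3, read 0 -> (D,0)->write 1,move R,goto A. Now: state=A, head=-2, tape[-4..2]=0101100 (head:   ^)
Cells containing 1 after step 12: {-3, -1, 0} -> 3 cell(s)

Answer: 3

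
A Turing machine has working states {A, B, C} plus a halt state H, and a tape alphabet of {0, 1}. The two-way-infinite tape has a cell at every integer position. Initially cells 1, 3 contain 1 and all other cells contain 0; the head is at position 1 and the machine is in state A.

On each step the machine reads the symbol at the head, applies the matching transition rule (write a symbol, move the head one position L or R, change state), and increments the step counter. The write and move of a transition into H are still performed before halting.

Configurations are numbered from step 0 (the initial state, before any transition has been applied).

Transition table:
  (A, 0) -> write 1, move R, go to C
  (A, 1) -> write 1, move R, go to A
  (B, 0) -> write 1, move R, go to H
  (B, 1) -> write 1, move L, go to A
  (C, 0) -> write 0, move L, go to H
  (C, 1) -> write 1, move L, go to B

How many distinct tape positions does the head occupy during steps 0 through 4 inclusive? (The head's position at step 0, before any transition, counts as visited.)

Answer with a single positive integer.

Answer: 3

Derivation:
Step 1: in state A at pos 1, read 1 -> (A,1)->write 1,move R,goto A. Now: state=A, head=2, tape[0..4]=01010 (head:   ^)
Step 2: in state A at pos 2, read 0 -> (A,0)->write 1,move R,goto C. Now: state=C, head=3, tape[0..4]=01110 (head:    ^)
Step 3: in state C at pos 3, read 1 -> (C,1)->write 1,move L,goto B. Now: state=B, head=2, tape[0..4]=01110 (head:   ^)
Step 4: in state B at pos 2, read 1 -> (B,1)->write 1,move L,goto A. Now: state=A, head=1, tape[0..4]=01110 (head:  ^)
Head positions at steps 0..4: starting at 1, distinct positions visited = {1, 2, 3} -> 3 position(s)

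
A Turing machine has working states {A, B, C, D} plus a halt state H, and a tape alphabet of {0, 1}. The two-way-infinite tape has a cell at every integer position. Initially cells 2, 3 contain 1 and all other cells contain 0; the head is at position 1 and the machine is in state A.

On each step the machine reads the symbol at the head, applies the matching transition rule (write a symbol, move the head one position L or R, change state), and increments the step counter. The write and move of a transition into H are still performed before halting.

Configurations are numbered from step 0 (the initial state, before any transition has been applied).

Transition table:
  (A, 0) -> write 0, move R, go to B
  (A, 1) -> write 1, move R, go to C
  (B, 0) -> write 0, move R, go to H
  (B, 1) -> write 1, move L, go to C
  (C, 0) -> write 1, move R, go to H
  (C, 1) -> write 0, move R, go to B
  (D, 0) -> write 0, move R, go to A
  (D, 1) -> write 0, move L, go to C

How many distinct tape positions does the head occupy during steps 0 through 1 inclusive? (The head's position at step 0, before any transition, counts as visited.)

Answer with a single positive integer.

Answer: 2

Derivation:
Step 1: in state A at pos 1, read 0 -> (A,0)->write 0,move R,goto B. Now: state=B, head=2, tape[0..4]=00110 (head:   ^)
Head positions at steps 0..1: starting at 1, distinct positions visited = {1, 2} -> 2 position(s)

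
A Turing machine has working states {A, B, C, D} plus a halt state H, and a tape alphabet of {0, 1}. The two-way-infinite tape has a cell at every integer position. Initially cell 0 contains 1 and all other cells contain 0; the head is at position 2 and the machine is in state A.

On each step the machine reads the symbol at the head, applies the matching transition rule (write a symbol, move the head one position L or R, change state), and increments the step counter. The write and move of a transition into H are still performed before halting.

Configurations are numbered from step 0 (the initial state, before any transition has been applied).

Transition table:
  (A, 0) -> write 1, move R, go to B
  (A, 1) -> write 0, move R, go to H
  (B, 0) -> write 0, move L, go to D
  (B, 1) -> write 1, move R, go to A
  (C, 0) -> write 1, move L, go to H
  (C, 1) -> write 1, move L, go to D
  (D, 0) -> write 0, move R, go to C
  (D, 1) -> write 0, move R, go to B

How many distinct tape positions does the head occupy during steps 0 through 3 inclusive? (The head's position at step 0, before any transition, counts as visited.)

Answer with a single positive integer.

Answer: 2

Derivation:
Step 1: in state A at pos 2, read 0 -> (A,0)->write 1,move R,goto B. Now: state=B, head=3, tape[-1..4]=010100 (head:     ^)
Step 2: in state B at pos 3, read 0 -> (B,0)->write 0,move L,goto D. Now: state=D, head=2, tape[-1..4]=010100 (head:    ^)
Step 3: in state D at pos 2, read 1 -> (D,1)->write 0,move R,goto B. Now: state=B, head=3, tape[-1..4]=010000 (head:     ^)
Head positions at steps 0..3: starting at 2, distinct positions visited = {2, 3} -> 2 position(s)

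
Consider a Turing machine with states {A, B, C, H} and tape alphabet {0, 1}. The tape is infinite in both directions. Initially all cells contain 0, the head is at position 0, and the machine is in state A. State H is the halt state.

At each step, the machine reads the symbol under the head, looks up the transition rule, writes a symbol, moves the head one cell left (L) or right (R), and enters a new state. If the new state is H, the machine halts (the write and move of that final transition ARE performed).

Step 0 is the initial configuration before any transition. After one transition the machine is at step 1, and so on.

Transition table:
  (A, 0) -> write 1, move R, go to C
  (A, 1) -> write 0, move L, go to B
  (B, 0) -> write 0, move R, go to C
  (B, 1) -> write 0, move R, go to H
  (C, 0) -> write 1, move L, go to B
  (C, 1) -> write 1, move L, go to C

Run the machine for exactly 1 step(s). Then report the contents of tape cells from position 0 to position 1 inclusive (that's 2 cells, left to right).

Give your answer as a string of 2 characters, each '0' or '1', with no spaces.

Answer: 10

Derivation:
Step 1: in state A at pos 0, read 0 -> (A,0)->write 1,move R,goto C. Now: state=C, head=1, tape[-1..2]=0100 (head:   ^)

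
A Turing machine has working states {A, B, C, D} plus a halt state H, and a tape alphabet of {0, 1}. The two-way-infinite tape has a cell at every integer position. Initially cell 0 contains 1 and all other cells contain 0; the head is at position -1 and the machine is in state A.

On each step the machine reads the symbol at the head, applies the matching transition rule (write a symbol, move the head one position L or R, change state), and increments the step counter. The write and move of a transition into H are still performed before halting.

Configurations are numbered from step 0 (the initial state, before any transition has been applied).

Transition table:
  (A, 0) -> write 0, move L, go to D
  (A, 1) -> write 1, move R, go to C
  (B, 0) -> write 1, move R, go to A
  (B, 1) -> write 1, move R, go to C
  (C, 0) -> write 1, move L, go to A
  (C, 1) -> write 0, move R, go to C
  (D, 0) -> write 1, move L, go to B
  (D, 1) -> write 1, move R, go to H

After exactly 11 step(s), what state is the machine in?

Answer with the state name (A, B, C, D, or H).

Step 1: in state A at pos -1, read 0 -> (A,0)->write 0,move L,goto D. Now: state=D, head=-2, tape[-3..1]=00010 (head:  ^)
Step 2: in state D at pos -2, read 0 -> (D,0)->write 1,move L,goto B. Now: state=B, head=-3, tape[-4..1]=001010 (head:  ^)
Step 3: in state B at pos -3, read 0 -> (B,0)->write 1,move R,goto A. Now: state=A, head=-2, tape[-4..1]=011010 (head:   ^)
Step 4: in state A at pos -2, read 1 -> (A,1)->write 1,move R,goto C. Now: state=C, head=-1, tape[-4..1]=011010 (head:    ^)
Step 5: in state C at pos -1, read 0 -> (C,0)->write 1,move L,goto A. Now: state=A, head=-2, tape[-4..1]=011110 (head:   ^)
Step 6: in state A at pos -2, read 1 -> (A,1)->write 1,move R,goto C. Now: state=C, head=-1, tape[-4..1]=011110 (head:    ^)
Step 7: in state C at pos -1, read 1 -> (C,1)->write 0,move R,goto C. Now: state=C, head=0, tape[-4..1]=011010 (head:     ^)
Step 8: in state C at pos 0, read 1 -> (C,1)->write 0,move R,goto C. Now: state=C, head=1, tape[-4..2]=0110000 (head:      ^)
Step 9: in state C at pos 1, read 0 -> (C,0)->write 1,move L,goto A. Now: state=A, head=0, tape[-4..2]=0110010 (head:     ^)
Step 10: in state A at pos 0, read 0 -> (A,0)->write 0,move L,goto D. Now: state=D, head=-1, tape[-4..2]=0110010 (head:    ^)
Step 11: in state D at pos -1, read 0 -> (D,0)->write 1,move L,goto B. Now: state=B, head=-2, tape[-4..2]=0111010 (head:   ^)

Answer: B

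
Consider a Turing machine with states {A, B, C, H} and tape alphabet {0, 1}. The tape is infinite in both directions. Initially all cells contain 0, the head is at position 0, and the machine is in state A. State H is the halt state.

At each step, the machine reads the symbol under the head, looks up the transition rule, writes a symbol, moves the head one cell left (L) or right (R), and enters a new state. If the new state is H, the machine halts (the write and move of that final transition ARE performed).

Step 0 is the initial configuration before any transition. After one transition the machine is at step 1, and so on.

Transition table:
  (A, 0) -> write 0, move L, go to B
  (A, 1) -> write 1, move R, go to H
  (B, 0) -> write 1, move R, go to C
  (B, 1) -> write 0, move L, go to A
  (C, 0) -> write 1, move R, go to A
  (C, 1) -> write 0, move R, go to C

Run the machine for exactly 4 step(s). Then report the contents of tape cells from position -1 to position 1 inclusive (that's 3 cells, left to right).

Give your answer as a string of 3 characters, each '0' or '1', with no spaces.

Step 1: in state A at pos 0, read 0 -> (A,0)->write 0,move L,goto B. Now: state=B, head=-1, tape[-2..1]=0000 (head:  ^)
Step 2: in state B at pos -1, read 0 -> (B,0)->write 1,move R,goto C. Now: state=C, head=0, tape[-2..1]=0100 (head:   ^)
Step 3: in state C at pos 0, read 0 -> (C,0)->write 1,move R,goto A. Now: state=A, head=1, tape[-2..2]=01100 (head:    ^)
Step 4: in state A at pos 1, read 0 -> (A,0)->write 0,move L,goto B. Now: state=B, head=0, tape[-2..2]=01100 (head:   ^)

Answer: 110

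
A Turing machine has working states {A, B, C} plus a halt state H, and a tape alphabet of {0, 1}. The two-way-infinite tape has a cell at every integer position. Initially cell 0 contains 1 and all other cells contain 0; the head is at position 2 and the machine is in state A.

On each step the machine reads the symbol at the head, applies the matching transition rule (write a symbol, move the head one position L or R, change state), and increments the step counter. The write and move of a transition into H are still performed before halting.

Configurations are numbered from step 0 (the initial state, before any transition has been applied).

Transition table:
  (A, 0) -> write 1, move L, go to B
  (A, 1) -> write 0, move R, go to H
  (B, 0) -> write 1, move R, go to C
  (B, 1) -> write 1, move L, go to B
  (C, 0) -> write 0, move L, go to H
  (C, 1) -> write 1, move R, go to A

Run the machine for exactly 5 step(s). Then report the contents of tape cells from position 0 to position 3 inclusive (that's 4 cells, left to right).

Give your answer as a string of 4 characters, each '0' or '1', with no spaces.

Step 1: in state A at pos 2, read 0 -> (A,0)->write 1,move L,goto B. Now: state=B, head=1, tape[-1..3]=01010 (head:   ^)
Step 2: in state B at pos 1, read 0 -> (B,0)->write 1,move R,goto C. Now: state=C, head=2, tape[-1..3]=01110 (head:    ^)
Step 3: in state C at pos 2, read 1 -> (C,1)->write 1,move R,goto A. Now: state=A, head=3, tape[-1..4]=011100 (head:     ^)
Step 4: in state A at pos 3, read 0 -> (A,0)->write 1,move L,goto B. Now: state=B, head=2, tape[-1..4]=011110 (head:    ^)
Step 5: in state B at pos 2, read 1 -> (B,1)->write 1,move L,goto B. Now: state=B, head=1, tape[-1..4]=011110 (head:   ^)

Answer: 1111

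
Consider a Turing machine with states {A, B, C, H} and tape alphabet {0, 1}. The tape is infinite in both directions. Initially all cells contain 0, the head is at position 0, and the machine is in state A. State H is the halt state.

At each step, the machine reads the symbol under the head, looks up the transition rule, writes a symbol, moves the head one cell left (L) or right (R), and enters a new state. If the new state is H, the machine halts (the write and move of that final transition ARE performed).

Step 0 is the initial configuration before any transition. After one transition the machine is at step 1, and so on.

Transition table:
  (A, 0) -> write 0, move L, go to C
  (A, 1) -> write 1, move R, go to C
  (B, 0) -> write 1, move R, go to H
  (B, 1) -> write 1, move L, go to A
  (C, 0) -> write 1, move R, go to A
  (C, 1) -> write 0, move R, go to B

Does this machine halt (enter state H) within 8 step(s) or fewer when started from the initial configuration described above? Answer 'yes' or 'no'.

Answer: yes

Derivation:
Step 1: in state A at pos 0, read 0 -> (A,0)->write 0,move L,goto C. Now: state=C, head=-1, tape[-2..1]=0000 (head:  ^)
Step 2: in state C at pos -1, read 0 -> (C,0)->write 1,move R,goto A. Now: state=A, head=0, tape[-2..1]=0100 (head:   ^)
Step 3: in state A at pos 0, read 0 -> (A,0)->write 0,move L,goto C. Now: state=C, head=-1, tape[-2..1]=0100 (head:  ^)
Step 4: in state C at pos -1, read 1 -> (C,1)->write 0,move R,goto B. Now: state=B, head=0, tape[-2..1]=0000 (head:   ^)
Step 5: in state B at pos 0, read 0 -> (B,0)->write 1,move R,goto H. Now: state=H, head=1, tape[-2..2]=00100 (head:    ^)
State H reached at step 5; 5 <= 8 -> yes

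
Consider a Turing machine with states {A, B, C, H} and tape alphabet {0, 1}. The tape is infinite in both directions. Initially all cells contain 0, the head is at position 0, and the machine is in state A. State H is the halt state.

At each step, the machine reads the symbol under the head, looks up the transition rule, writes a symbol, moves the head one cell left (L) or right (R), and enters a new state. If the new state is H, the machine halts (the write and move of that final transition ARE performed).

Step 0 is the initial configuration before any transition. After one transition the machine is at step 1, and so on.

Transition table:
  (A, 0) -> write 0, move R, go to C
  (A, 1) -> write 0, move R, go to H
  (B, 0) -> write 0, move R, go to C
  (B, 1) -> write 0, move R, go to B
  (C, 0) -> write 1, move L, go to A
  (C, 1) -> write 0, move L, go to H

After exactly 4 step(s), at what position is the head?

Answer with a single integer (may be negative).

Answer: 0

Derivation:
Step 1: in state A at pos 0, read 0 -> (A,0)->write 0,move R,goto C. Now: state=C, head=1, tape[-1..2]=0000 (head:   ^)
Step 2: in state C at pos 1, read 0 -> (C,0)->write 1,move L,goto A. Now: state=A, head=0, tape[-1..2]=0010 (head:  ^)
Step 3: in state A at pos 0, read 0 -> (A,0)->write 0,move R,goto C. Now: state=C, head=1, tape[-1..2]=0010 (head:   ^)
Step 4: in state C at pos 1, read 1 -> (C,1)->write 0,move L,goto H. Now: state=H, head=0, tape[-1..2]=0000 (head:  ^)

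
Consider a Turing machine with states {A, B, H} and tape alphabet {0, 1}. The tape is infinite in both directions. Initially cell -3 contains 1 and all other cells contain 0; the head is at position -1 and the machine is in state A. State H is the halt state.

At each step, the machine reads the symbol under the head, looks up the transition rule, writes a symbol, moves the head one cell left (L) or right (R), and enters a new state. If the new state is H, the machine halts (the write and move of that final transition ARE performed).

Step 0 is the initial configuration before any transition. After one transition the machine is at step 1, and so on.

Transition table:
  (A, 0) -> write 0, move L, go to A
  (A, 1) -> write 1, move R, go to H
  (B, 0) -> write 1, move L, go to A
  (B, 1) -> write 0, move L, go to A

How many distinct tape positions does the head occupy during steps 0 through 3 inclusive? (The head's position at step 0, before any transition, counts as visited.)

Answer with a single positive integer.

Step 1: in state A at pos -1, read 0 -> (A,0)->write 0,move L,goto A. Now: state=A, head=-2, tape[-4..0]=01000 (head:   ^)
Step 2: in state A at pos -2, read 0 -> (A,0)->write 0,move L,goto A. Now: state=A, head=-3, tape[-4..0]=01000 (head:  ^)
Step 3: in state A at pos -3, read 1 -> (A,1)->write 1,move R,goto H. Now: state=H, head=-2, tape[-4..0]=01000 (head:   ^)
Head positions at steps 0..3: starting at -1, distinct positions visited = {-3, -2, -1} -> 3 position(s)

Answer: 3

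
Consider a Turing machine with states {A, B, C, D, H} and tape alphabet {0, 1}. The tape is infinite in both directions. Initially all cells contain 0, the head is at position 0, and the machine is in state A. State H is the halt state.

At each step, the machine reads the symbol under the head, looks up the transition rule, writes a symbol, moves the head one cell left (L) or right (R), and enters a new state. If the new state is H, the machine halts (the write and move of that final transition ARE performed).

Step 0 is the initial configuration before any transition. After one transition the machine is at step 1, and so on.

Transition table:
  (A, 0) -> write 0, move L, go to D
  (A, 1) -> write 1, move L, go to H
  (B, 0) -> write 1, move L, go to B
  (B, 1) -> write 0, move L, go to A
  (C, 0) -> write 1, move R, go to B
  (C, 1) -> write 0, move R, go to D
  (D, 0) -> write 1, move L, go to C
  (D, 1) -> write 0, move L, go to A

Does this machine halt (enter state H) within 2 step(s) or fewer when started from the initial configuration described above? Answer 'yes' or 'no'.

Step 1: in state A at pos 0, read 0 -> (A,0)->write 0,move L,goto D. Now: state=D, head=-1, tape[-2..1]=0000 (head:  ^)
Step 2: in state D at pos -1, read 0 -> (D,0)->write 1,move L,goto C. Now: state=C, head=-2, tape[-3..1]=00100 (head:  ^)
After 2 step(s): state = C (not H) -> not halted within 2 -> no

Answer: no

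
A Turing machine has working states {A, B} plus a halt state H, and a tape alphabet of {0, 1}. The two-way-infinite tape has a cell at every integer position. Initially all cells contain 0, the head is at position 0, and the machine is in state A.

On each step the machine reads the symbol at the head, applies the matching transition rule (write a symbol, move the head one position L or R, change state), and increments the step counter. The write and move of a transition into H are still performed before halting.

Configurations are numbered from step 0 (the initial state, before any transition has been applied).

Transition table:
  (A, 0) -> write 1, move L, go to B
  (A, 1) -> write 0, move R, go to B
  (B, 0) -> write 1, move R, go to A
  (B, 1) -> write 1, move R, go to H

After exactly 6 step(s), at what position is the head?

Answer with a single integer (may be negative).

Answer: 2

Derivation:
Step 1: in state A at pos 0, read 0 -> (A,0)->write 1,move L,goto B. Now: state=B, head=-1, tape[-2..1]=0010 (head:  ^)
Step 2: in state B at pos -1, read 0 -> (B,0)->write 1,move R,goto A. Now: state=A, head=0, tape[-2..1]=0110 (head:   ^)
Step 3: in state A at pos 0, read 1 -> (A,1)->write 0,move R,goto B. Now: state=B, head=1, tape[-2..2]=01000 (head:    ^)
Step 4: in state B at pos 1, read 0 -> (B,0)->write 1,move R,goto A. Now: state=A, head=2, tape[-2..3]=010100 (head:     ^)
Step 5: in state A at pos 2, read 0 -> (A,0)->write 1,move L,goto B. Now: state=B, head=1, tape[-2..3]=010110 (head:    ^)
Step 6: in state B at pos 1, read 1 -> (B,1)->write 1,move R,goto H. Now: state=H, head=2, tape[-2..3]=010110 (head:     ^)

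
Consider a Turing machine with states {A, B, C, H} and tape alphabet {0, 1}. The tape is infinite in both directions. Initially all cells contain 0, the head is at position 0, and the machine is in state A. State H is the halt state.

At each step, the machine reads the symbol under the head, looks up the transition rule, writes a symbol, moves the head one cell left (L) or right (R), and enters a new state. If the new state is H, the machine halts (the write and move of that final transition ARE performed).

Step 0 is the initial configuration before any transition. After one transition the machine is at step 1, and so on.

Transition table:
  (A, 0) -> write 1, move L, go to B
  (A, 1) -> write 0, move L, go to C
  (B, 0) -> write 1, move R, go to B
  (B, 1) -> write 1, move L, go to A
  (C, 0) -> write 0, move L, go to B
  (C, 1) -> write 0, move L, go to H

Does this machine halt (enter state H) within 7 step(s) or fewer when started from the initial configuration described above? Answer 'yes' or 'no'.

Answer: no

Derivation:
Step 1: in state A at pos 0, read 0 -> (A,0)->write 1,move L,goto B. Now: state=B, head=-1, tape[-2..1]=0010 (head:  ^)
Step 2: in state B at pos -1, read 0 -> (B,0)->write 1,move R,goto B. Now: state=B, head=0, tape[-2..1]=0110 (head:   ^)
Step 3: in state B at pos 0, read 1 -> (B,1)->write 1,move L,goto A. Now: state=A, head=-1, tape[-2..1]=0110 (head:  ^)
Step 4: in state A at pos -1, read 1 -> (A,1)->write 0,move L,goto C. Now: state=C, head=-2, tape[-3..1]=00010 (head:  ^)
Step 5: in state C at pos -2, read 0 -> (C,0)->write 0,move L,goto B. Now: state=B, head=-3, tape[-4..1]=000010 (head:  ^)
Step 6: in state B at pos -3, read 0 -> (B,0)->write 1,move R,goto B. Now: state=B, head=-2, tape[-4..1]=010010 (head:   ^)
Step 7: in state B at pos -2, read 0 -> (B,0)->write 1,move R,goto B. Now: state=B, head=-1, tape[-4..1]=011010 (head:    ^)
After 7 step(s): state = B (not H) -> not halted within 7 -> no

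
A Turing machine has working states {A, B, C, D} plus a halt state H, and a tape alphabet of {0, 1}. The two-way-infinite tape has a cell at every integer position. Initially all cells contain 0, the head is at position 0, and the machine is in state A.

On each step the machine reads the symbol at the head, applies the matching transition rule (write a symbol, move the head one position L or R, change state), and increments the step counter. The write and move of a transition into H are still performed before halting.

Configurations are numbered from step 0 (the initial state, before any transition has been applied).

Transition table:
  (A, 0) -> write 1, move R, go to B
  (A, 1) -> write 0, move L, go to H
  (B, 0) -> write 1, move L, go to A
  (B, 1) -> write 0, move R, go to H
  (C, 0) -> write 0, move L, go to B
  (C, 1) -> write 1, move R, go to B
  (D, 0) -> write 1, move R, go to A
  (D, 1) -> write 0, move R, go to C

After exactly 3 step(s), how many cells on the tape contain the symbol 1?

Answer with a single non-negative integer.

Answer: 1

Derivation:
Step 1: in state A at pos 0, read 0 -> (A,0)->write 1,move R,goto B. Now: state=B, head=1, tape[-1..2]=0100 (head:   ^)
Step 2: in state B at pos 1, read 0 -> (B,0)->write 1,move L,goto A. Now: state=A, head=0, tape[-1..2]=0110 (head:  ^)
Step 3: in state A at pos 0, read 1 -> (A,1)->write 0,move L,goto H. Now: state=H, head=-1, tape[-2..2]=00010 (head:  ^)
Cells containing 1 after step 3: {1} -> 1 cell(s)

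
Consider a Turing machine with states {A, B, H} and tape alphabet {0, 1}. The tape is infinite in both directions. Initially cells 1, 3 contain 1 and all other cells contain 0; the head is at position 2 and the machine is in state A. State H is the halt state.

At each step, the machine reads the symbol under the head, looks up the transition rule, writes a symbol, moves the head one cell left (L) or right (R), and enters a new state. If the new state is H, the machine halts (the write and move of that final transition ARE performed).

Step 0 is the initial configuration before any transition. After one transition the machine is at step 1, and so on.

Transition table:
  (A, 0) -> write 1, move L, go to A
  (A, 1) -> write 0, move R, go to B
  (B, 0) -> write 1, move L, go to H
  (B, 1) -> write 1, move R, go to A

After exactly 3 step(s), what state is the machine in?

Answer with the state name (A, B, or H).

Answer: A

Derivation:
Step 1: in state A at pos 2, read 0 -> (A,0)->write 1,move L,goto A. Now: state=A, head=1, tape[0..4]=01110 (head:  ^)
Step 2: in state A at pos 1, read 1 -> (A,1)->write 0,move R,goto B. Now: state=B, head=2, tape[0..4]=00110 (head:   ^)
Step 3: in state B at pos 2, read 1 -> (B,1)->write 1,move R,goto A. Now: state=A, head=3, tape[0..4]=00110 (head:    ^)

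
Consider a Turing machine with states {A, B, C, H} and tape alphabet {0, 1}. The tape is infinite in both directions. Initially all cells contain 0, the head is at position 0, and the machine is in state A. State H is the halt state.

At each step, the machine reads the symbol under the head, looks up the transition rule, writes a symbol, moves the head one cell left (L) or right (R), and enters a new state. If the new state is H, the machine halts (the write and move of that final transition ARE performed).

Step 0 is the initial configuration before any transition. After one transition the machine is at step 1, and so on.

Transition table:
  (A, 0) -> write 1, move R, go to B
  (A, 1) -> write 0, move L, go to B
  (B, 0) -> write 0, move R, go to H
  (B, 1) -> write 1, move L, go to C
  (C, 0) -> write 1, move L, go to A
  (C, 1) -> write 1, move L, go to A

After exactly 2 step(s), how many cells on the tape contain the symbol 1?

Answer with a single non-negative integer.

Answer: 1

Derivation:
Step 1: in state A at pos 0, read 0 -> (A,0)->write 1,move R,goto B. Now: state=B, head=1, tape[-1..2]=0100 (head:   ^)
Step 2: in state B at pos 1, read 0 -> (B,0)->write 0,move R,goto H. Now: state=H, head=2, tape[-1..3]=01000 (head:    ^)
Cells containing 1 after step 2: {0} -> 1 cell(s)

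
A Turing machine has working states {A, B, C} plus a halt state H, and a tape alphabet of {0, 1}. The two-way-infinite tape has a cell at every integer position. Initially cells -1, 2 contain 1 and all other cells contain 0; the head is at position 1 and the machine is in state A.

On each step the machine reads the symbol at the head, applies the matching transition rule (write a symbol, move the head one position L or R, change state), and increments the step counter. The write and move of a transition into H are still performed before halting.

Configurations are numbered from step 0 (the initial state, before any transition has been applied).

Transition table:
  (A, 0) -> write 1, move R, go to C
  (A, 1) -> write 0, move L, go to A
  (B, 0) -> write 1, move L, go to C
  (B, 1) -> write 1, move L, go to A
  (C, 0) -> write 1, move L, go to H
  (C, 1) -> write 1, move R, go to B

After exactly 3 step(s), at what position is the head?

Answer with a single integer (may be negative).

Step 1: in state A at pos 1, read 0 -> (A,0)->write 1,move R,goto C. Now: state=C, head=2, tape[-2..3]=010110 (head:     ^)
Step 2: in state C at pos 2, read 1 -> (C,1)->write 1,move R,goto B. Now: state=B, head=3, tape[-2..4]=0101100 (head:      ^)
Step 3: in state B at pos 3, read 0 -> (B,0)->write 1,move L,goto C. Now: state=C, head=2, tape[-2..4]=0101110 (head:     ^)

Answer: 2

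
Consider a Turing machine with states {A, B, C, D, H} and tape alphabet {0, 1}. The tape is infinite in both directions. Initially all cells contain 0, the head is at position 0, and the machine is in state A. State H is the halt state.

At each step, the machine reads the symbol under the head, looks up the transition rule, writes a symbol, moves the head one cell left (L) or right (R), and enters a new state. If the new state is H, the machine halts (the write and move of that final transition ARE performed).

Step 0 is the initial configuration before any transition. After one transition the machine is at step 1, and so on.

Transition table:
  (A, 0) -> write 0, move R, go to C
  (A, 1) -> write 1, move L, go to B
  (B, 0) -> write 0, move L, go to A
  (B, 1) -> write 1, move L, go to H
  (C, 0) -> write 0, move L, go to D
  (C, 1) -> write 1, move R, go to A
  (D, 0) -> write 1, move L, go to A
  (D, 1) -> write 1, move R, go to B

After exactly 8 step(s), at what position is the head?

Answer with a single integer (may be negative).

Step 1: in state A at pos 0, read 0 -> (A,0)->write 0,move R,goto C. Now: state=C, head=1, tape[-1..2]=0000 (head:   ^)
Step 2: in state C at pos 1, read 0 -> (C,0)->write 0,move L,goto D. Now: state=D, head=0, tape[-1..2]=0000 (head:  ^)
Step 3: in state D at pos 0, read 0 -> (D,0)->write 1,move L,goto A. Now: state=A, head=-1, tape[-2..2]=00100 (head:  ^)
Step 4: in state A at pos -1, read 0 -> (A,0)->write 0,move R,goto C. Now: state=C, head=0, tape[-2..2]=00100 (head:   ^)
Step 5: in state C at pos 0, read 1 -> (C,1)->write 1,move R,goto A. Now: state=A, head=1, tape[-2..2]=00100 (head:    ^)
Step 6: in state A at pos 1, read 0 -> (A,0)->write 0,move R,goto C. Now: state=C, head=2, tape[-2..3]=001000 (head:     ^)
Step 7: in state C at pos 2, read 0 -> (C,0)->write 0,move L,goto D. Now: state=D, head=1, tape[-2..3]=001000 (head:    ^)
Step 8: in state D at pos 1, read 0 -> (D,0)->write 1,move L,goto A. Now: state=A, head=0, tape[-2..3]=001100 (head:   ^)

Answer: 0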